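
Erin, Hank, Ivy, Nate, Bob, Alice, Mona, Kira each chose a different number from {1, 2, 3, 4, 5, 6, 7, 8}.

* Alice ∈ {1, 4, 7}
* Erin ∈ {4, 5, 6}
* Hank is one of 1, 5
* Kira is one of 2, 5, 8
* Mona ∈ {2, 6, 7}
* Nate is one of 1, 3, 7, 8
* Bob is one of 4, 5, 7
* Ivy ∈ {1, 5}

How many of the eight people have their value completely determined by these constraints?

The 8 variables draw from only 8 values {1, 2, 3, 4, 5, 6, 7, 8}, so each is used; only Nate can be 3, hence Nate = 3.
Among the 7 still-open variables, 8 fits only Kira (and all 7 values in {1, 2, 4, 5, 6, 7, 8} must be used), so Kira = 8.
The 6 still-open variables draw from only 6 values {1, 2, 4, 5, 6, 7}, so each is used; only Mona can be 2, hence Mona = 2.
The 5 still-open variables draw from only 5 values {1, 4, 5, 6, 7}, so each is used; only Erin can be 6, hence Erin = 6.
Hank and Ivy share exactly the 2 values {1, 5}; by pigeonhole those values go to them, so strike 1, 5 from Bob, Alice.
Determined: Erin=6, Nate=3, Mona=2, Kira=8. The other people each still have more than one consistent value. That makes 4.

4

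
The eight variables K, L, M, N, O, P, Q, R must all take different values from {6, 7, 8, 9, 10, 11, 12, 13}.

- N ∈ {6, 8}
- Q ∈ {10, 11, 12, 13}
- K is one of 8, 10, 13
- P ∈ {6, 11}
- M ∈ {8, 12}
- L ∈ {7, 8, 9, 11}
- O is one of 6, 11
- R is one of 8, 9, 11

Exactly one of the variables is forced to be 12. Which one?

Among the 8 variables, 7 fits only L (and all 8 values in {6, 7, 8, 9, 10, 11, 12, 13} must be used), so L = 7.
The 7 still-open variables together cover exactly {6, 8, 9, 10, 11, 12, 13} — 7 values for 7 variables — and 9 appears only in R's list, so R = 9.
The 2 variables O and P are confined to {6, 11}, which locks those values in; drop them from N, Q.
That leaves N = 8. So K, M can't be 8.
So 12 goes to M.

M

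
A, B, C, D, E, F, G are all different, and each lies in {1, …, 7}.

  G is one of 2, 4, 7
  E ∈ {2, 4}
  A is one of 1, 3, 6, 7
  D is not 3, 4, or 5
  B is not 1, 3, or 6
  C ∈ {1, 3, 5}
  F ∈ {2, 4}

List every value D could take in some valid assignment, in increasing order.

The 2 variables E and F are confined to {2, 4}, which locks those values in; drop them from B, D, G.
That leaves G = 7. Eliminate 7 elsewhere: A, B, D.
B has just one choice, so B = 5. Eliminate 5 elsewhere: C.
No further eliminations apply; D can still be any of 1, 6.

1, 6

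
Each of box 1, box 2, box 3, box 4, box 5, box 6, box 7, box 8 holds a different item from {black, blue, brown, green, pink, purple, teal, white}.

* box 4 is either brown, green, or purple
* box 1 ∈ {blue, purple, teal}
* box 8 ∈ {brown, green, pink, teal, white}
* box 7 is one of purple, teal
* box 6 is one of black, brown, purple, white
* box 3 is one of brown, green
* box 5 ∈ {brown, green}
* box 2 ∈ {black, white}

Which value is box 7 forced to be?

The 8 variables draw from only 8 values {black, blue, brown, green, pink, purple, teal, white}, so each is used; only box 1 can be blue, hence box 1 = blue.
The 7 still-open variables draw from only 7 values {black, brown, green, pink, purple, teal, white}, so each is used; only box 8 can be pink, hence box 8 = pink.
The 6 still-open variables draw from only 6 values {black, brown, green, purple, teal, white}, so each is used; only box 7 can be teal, hence box 7 = teal.

teal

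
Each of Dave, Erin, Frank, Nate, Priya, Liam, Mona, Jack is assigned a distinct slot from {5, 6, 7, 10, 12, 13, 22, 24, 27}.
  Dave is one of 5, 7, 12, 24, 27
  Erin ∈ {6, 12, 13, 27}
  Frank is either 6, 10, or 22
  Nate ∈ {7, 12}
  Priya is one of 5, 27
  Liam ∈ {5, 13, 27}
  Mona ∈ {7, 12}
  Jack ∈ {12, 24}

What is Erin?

6

The 2 variables Nate and Mona are confined to {7, 12}, which locks those values in; drop them from Dave, Erin, Jack.
Jack must be 24 (only option left). Eliminate 24 elsewhere: Dave.
Dave and Priya between them cover only {5, 27} — a naked pair. Remove those values from Erin, Liam.
Liam must be 13 (only option left). So Erin can't be 13.
So Erin = 6.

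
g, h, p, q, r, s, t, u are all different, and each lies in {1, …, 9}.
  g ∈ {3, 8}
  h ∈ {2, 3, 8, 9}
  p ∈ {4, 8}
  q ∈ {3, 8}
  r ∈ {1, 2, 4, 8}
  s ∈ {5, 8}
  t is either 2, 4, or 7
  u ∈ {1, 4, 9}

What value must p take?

4

The 8 variables together cover exactly {1, 2, 3, 4, 5, 7, 8, 9} — 8 values for 8 variables — and 5 appears only in s's list, so s = 5.
The 7 still-open variables draw from only 7 values {1, 2, 3, 4, 7, 8, 9}, so each is used; only t can be 7, hence t = 7.
g and q share exactly the 2 values {3, 8}; by pigeonhole those values go to them, so strike 3, 8 from h, p, r.
So p = 4.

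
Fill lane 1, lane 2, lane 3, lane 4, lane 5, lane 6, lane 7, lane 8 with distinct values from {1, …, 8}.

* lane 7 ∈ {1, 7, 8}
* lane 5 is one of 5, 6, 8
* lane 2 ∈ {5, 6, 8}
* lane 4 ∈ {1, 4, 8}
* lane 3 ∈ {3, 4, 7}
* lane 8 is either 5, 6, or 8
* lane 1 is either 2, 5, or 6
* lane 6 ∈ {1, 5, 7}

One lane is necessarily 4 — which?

lane 4

The 8 variables together cover exactly {1, 2, 3, 4, 5, 6, 7, 8} — 8 values for 8 variables — and 2 appears only in lane 1's list, so lane 1 = 2.
The 7 still-open variables draw from only 7 values {1, 3, 4, 5, 6, 7, 8}, so each is used; only lane 3 can be 3, hence lane 3 = 3.
The 6 still-open variables draw from only 6 values {1, 4, 5, 6, 7, 8}, so each is used; only lane 4 can be 4, hence lane 4 = 4.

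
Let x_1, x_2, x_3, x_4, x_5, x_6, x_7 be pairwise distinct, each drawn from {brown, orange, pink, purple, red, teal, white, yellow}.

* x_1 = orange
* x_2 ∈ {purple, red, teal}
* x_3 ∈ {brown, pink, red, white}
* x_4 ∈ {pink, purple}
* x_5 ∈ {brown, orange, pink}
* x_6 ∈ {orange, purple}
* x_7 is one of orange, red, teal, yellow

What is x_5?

x_1 has just one choice, so x_1 = orange. Eliminate orange elsewhere: x_5, x_6, x_7.
x_6's domain is down to {purple}, so x_6 = purple. Remove purple from x_2, x_4.
x_4's domain is down to {pink}, so x_4 = pink. Eliminate pink elsewhere: x_3, x_5.
So x_5 = brown.

brown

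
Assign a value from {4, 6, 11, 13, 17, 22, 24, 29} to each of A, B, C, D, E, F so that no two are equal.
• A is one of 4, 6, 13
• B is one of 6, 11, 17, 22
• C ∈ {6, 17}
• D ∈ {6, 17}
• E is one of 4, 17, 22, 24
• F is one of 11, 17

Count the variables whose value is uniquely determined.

C and D share exactly the 2 values {6, 17}; by pigeonhole those values go to them, so strike 6, 17 from A, B, E, F.
That leaves F = 11. Eliminate 11 elsewhere: B.
B must be 22 (only option left). Eliminate 22 elsewhere: E.
Determined: B=22, F=11. The other variables each still have more than one consistent value. That makes 2.

2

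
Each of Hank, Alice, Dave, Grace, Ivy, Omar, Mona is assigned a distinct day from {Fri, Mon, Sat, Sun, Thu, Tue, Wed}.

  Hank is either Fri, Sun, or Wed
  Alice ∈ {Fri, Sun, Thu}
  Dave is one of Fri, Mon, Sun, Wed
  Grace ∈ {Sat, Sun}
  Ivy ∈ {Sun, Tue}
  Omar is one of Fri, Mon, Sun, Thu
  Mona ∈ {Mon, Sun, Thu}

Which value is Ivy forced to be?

The 7 variables together cover exactly {Fri, Mon, Sat, Sun, Thu, Tue, Wed} — 7 values for 7 variables — and Sat appears only in Grace's list, so Grace = Sat.
The 6 still-open variables draw from only 6 values {Fri, Mon, Sun, Thu, Tue, Wed}, so each is used; only Ivy can be Tue, hence Ivy = Tue.

Tue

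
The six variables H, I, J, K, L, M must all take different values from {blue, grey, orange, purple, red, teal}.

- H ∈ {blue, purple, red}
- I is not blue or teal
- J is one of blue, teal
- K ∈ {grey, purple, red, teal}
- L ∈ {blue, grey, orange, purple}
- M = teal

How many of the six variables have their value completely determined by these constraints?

2

M has just one choice, so M = teal. Strike teal from J, K.
J has just one choice, so J = blue. Eliminate blue elsewhere: H, L.
Determined: J=blue, M=teal. The other variables each still have more than one consistent value. That makes 2.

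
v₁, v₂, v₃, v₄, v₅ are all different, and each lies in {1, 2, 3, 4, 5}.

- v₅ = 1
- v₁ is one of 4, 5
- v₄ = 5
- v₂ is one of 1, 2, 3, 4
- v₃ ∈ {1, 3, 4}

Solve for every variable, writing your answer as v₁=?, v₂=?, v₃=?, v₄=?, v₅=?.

v₁=4, v₂=2, v₃=3, v₄=5, v₅=1

v₄'s domain is down to {5}, so v₄ = 5. Eliminate 5 elsewhere: v₁.
That leaves v₅ = 1. Remove 1 from v₂, v₃.
v₁ must be 4 (only option left). Eliminate 4 elsewhere: v₂, v₃.
v₃ must be 3 (only option left). Remove 3 from v₂.
v₂ has just one choice, so v₂ = 2.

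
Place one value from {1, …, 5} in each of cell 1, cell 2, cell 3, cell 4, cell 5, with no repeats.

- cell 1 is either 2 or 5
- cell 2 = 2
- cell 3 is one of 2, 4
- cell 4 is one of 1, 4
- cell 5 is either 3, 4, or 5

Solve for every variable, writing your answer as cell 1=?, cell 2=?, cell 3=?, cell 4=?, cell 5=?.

cell 1=5, cell 2=2, cell 3=4, cell 4=1, cell 5=3

cell 2 must be 2 (only option left). Remove 2 from cell 1, cell 3.
cell 3's domain is down to {4}, so cell 3 = 4. Remove 4 from cell 4, cell 5.
cell 4 has just one choice, so cell 4 = 1.
cell 1's domain is down to {5}, so cell 1 = 5. Remove 5 from cell 5.
That leaves cell 5 = 3.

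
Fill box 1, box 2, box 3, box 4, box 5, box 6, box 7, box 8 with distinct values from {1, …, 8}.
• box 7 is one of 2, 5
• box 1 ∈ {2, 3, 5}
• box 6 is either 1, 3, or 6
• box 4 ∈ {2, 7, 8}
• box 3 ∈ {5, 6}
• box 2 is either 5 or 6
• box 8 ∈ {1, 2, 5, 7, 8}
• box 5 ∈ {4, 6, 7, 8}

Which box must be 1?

box 6

Among the 8 variables, 4 fits only box 5 (and all 8 values in {1, 2, 3, 4, 5, 6, 7, 8} must be used), so box 5 = 4.
box 2 and box 3 share exactly the 2 values {5, 6}; by pigeonhole those values go to them, so strike 5, 6 from box 1, box 6, box 7, box 8.
That leaves box 7 = 2. Strike 2 from box 1, box 4, box 8.
box 1 must be 3 (only option left). Strike 3 from box 6.
So 1 goes to box 6.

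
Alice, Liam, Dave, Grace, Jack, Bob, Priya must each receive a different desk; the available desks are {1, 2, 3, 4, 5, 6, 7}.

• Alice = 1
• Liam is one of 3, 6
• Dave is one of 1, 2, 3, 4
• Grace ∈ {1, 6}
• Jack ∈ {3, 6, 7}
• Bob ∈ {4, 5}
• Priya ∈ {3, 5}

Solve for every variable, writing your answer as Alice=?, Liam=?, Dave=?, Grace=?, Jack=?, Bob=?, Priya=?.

Alice must be 1 (only option left). Eliminate 1 elsewhere: Dave, Grace.
Grace's domain is down to {6}, so Grace = 6. Strike 6 from Liam, Jack.
That leaves Liam = 3. Strike 3 from Dave, Jack, Priya.
Jack has just one choice, so Jack = 7.
Priya has just one choice, so Priya = 5. Eliminate 5 elsewhere: Bob.
Bob's domain is down to {4}, so Bob = 4. Strike 4 from Dave.
That leaves Dave = 2.

Alice=1, Liam=3, Dave=2, Grace=6, Jack=7, Bob=4, Priya=5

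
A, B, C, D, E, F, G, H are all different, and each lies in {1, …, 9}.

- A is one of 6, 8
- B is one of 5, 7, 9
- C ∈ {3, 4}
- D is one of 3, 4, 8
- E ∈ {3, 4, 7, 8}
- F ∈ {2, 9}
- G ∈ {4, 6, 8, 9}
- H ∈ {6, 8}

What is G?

The 8 variables together cover exactly {2, 3, 4, 5, 6, 7, 8, 9} — 8 values for 8 variables — and 2 appears only in F's list, so F = 2.
The 7 still-open variables draw from only 7 values {3, 4, 5, 6, 7, 8, 9}, so each is used; only B can be 5, hence B = 5.
The 6 still-open variables together cover exactly {3, 4, 6, 7, 8, 9} — 6 values for 6 variables — and 7 appears only in E's list, so E = 7.
The 5 still-open variables draw from only 5 values {3, 4, 6, 8, 9}, so each is used; only G can be 9, hence G = 9.

9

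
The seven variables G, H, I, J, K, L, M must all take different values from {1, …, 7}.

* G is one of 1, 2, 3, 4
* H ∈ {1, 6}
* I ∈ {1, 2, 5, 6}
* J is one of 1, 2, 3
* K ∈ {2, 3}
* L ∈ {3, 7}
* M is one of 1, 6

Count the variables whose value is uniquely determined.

The 7 variables together cover exactly {1, 2, 3, 4, 5, 6, 7} — 7 values for 7 variables — and 4 appears only in G's list, so G = 4.
The 6 still-open variables draw from only 6 values {1, 2, 3, 5, 6, 7}, so each is used; only I can be 5, hence I = 5.
The 5 still-open variables draw from only 5 values {1, 2, 3, 6, 7}, so each is used; only L can be 7, hence L = 7.
The 2 variables H and M are confined to {1, 6}, which locks those values in; drop them from J.
Determined: G=4, I=5, L=7. The other variables each still have more than one consistent value. That makes 3.

3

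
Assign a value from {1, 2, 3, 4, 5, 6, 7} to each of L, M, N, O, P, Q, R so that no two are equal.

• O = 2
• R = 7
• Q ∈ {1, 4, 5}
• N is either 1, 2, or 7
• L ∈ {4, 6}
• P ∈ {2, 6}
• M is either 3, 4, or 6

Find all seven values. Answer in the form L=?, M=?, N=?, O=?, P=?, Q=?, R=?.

O has just one choice, so O = 2. Eliminate 2 elsewhere: N, P.
That leaves P = 6. Remove 6 from L, M.
R must be 7 (only option left). Eliminate 7 elsewhere: N.
L's domain is down to {4}, so L = 4. Strike 4 from M, Q.
That leaves M = 3.
N has just one choice, so N = 1. So Q can't be 1.
Q must be 5 (only option left).

L=4, M=3, N=1, O=2, P=6, Q=5, R=7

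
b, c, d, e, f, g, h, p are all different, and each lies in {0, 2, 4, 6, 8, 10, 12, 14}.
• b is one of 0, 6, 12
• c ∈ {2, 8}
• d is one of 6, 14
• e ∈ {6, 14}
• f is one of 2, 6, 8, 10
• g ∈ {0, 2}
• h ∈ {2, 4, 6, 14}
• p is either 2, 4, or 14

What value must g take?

Among the 8 variables, 10 fits only f (and all 8 values in {0, 2, 4, 6, 8, 10, 12, 14} must be used), so f = 10.
The 7 still-open variables draw from only 7 values {0, 2, 4, 6, 8, 12, 14}, so each is used; only c can be 8, hence c = 8.
The 6 still-open variables together cover exactly {0, 2, 4, 6, 12, 14} — 6 values for 6 variables — and 12 appears only in b's list, so b = 12.
The 5 still-open variables together cover exactly {0, 2, 4, 6, 14} — 5 values for 5 variables — and 0 appears only in g's list, so g = 0.

0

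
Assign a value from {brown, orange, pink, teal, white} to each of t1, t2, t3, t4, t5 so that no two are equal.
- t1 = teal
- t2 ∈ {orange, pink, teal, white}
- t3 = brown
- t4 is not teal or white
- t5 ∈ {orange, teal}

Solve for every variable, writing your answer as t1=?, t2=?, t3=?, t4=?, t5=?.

t1=teal, t2=white, t3=brown, t4=pink, t5=orange

t1's domain is down to {teal}, so t1 = teal. Eliminate teal elsewhere: t2, t5.
That leaves t3 = brown. Strike brown from t4.
t5 must be orange (only option left). Remove orange from t2, t4.
t4's domain is down to {pink}, so t4 = pink. Remove pink from t2.
t2 has just one choice, so t2 = white.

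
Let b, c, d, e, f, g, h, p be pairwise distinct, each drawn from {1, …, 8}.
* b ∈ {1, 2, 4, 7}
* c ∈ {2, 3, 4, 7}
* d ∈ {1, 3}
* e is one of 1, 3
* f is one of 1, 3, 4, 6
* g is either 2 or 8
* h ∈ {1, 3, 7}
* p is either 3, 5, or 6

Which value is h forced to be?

Among the 8 variables, 5 fits only p (and all 8 values in {1, 2, 3, 4, 5, 6, 7, 8} must be used), so p = 5.
Among the 7 still-open variables, 6 fits only f (and all 7 values in {1, 2, 3, 4, 6, 7, 8} must be used), so f = 6.
The 6 still-open variables together cover exactly {1, 2, 3, 4, 7, 8} — 6 values for 6 variables — and 8 appears only in g's list, so g = 8.
d and e share exactly the 2 values {1, 3}; by pigeonhole those values go to them, so strike 1, 3 from b, c, h.
So h = 7.

7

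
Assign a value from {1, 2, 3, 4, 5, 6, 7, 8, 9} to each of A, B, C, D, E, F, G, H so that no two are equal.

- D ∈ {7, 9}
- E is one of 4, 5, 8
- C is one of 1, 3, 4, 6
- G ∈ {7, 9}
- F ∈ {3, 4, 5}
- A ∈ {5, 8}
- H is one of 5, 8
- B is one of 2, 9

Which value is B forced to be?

A and H between them cover only {5, 8} — a naked pair. Remove those values from E, F.
E has just one choice, so E = 4. Eliminate 4 elsewhere: C, F.
F must be 3 (only option left). Remove 3 from C.
D and G share exactly the 2 values {7, 9}; by pigeonhole those values go to them, so strike 7, 9 from B.
So B = 2.

2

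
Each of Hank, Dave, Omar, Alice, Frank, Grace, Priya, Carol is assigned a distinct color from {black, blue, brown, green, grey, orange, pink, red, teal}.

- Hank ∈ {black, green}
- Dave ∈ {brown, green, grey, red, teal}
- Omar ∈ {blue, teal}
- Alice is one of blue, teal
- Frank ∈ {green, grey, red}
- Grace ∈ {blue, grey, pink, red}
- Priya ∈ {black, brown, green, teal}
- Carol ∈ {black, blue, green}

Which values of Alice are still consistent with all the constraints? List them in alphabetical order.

The 8 variables together cover exactly {black, blue, brown, green, grey, pink, red, teal} — 8 values for 8 variables — and pink appears only in Grace's list, so Grace = pink.
The 2 variables Omar and Alice are confined to {blue, teal}, which locks those values in; drop them from Dave, Priya, Carol.
Hank and Carol share exactly the 2 values {black, green}; by pigeonhole those values go to them, so strike black, green from Dave, Frank, Priya.
Priya must be brown (only option left). Remove brown from Dave.
No further eliminations apply; Alice can still be any of blue, teal.

blue, teal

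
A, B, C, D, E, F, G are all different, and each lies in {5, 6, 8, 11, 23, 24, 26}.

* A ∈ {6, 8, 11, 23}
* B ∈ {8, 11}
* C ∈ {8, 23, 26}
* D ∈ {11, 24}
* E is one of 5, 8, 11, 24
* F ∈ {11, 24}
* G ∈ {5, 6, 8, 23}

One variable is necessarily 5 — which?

E

The 7 variables draw from only 7 values {5, 6, 8, 11, 23, 24, 26}, so each is used; only C can be 26, hence C = 26.
D and F between them cover only {11, 24} — a naked pair. Remove those values from A, B, E.
B's domain is down to {8}, so B = 8. So A, E, G can't be 8.
So 5 goes to E.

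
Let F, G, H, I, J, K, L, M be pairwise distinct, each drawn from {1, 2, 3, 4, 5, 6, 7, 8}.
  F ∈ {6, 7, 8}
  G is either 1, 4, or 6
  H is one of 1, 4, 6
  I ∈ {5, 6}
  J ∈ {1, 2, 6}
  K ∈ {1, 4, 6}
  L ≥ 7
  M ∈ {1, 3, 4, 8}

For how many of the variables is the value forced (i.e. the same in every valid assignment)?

The 8 variables together cover exactly {1, 2, 3, 4, 5, 6, 7, 8} — 8 values for 8 variables — and 2 appears only in J's list, so J = 2.
Among the 7 still-open variables, 3 fits only M (and all 7 values in {1, 3, 4, 5, 6, 7, 8} must be used), so M = 3.
Among the 6 still-open variables, 5 fits only I (and all 6 values in {1, 4, 5, 6, 7, 8} must be used), so I = 5.
The 3 variables G, H, K are confined to {1, 4, 6}, which locks those values in; drop them from F.
Determined: I=5, J=2, M=3. The other variables each still have more than one consistent value. That makes 3.

3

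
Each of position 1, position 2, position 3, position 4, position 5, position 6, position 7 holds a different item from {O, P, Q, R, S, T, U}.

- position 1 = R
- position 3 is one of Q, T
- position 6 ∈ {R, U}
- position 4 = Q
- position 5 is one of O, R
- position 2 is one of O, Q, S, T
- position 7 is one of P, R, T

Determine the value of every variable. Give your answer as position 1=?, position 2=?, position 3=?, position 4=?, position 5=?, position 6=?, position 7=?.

position 1=R, position 2=S, position 3=T, position 4=Q, position 5=O, position 6=U, position 7=P

position 1's domain is down to {R}, so position 1 = R. Remove R from position 5, position 6, position 7.
That leaves position 4 = Q. So position 2, position 3 can't be Q.
position 5's domain is down to {O}, so position 5 = O. Eliminate O elsewhere: position 2.
position 6 must be U (only option left).
position 3 must be T (only option left). Eliminate T elsewhere: position 2, position 7.
That leaves position 7 = P.
position 2's domain is down to {S}, so position 2 = S.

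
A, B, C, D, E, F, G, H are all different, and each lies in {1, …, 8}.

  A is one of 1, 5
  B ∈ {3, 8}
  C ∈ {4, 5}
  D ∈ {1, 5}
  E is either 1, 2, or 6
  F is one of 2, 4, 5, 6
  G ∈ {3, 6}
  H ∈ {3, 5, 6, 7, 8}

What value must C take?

4

Among the 8 variables, 7 fits only H (and all 8 values in {1, 2, 3, 4, 5, 6, 7, 8} must be used), so H = 7.
Among the 7 still-open variables, 8 fits only B (and all 7 values in {1, 2, 3, 4, 5, 6, 8} must be used), so B = 8.
The 6 still-open variables draw from only 6 values {1, 2, 3, 4, 5, 6}, so each is used; only G can be 3, hence G = 3.
The 2 variables A and D are confined to {1, 5}, which locks those values in; drop them from C, E, F.
So C = 4.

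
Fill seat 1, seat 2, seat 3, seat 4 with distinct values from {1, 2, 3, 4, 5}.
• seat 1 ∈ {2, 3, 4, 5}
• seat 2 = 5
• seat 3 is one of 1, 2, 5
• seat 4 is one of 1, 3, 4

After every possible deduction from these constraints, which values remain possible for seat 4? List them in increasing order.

seat 2's domain is down to {5}, so seat 2 = 5. Eliminate 5 elsewhere: seat 1, seat 3.
No further eliminations apply; seat 4 can still be any of 1, 3, 4.

1, 3, 4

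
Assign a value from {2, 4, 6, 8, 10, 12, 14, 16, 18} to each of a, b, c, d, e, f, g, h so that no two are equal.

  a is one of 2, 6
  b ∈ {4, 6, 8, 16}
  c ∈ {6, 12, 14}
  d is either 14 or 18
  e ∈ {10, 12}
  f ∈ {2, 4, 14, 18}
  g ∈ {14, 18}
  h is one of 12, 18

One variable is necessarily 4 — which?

d and g between them cover only {14, 18} — a naked pair. Remove those values from c, f, h.
h has just one choice, so h = 12. Strike 12 from c, e.
That leaves c = 6. Remove 6 from a, b.
e's domain is down to {10}, so e = 10.
That leaves a = 2. Strike 2 from f.
So 4 goes to f.

f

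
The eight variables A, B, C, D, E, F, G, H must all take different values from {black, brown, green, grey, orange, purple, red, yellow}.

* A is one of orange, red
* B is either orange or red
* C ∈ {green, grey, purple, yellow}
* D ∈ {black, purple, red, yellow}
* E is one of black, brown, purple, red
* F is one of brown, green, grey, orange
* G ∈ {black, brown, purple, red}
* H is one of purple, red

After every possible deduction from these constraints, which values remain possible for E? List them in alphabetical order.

black, brown

The 2 variables A and B are confined to {orange, red}, which locks those values in; drop them from D, E, F, G, H.
H must be purple (only option left). Strike purple from C, D, E, G.
E and G share exactly the 2 values {black, brown}; by pigeonhole those values go to them, so strike black, brown from D, F.
That leaves D = yellow. Eliminate yellow elsewhere: C.
No further eliminations apply; E can still be any of black, brown.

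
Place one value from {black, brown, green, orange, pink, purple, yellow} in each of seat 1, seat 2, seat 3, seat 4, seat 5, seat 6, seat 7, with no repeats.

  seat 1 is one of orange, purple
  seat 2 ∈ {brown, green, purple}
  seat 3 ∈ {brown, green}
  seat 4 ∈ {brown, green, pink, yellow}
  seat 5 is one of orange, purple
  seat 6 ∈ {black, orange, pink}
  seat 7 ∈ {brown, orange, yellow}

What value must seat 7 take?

yellow

The 7 variables draw from only 7 values {black, brown, green, orange, pink, purple, yellow}, so each is used; only seat 6 can be black, hence seat 6 = black.
The 6 still-open variables together cover exactly {brown, green, orange, pink, purple, yellow} — 6 values for 6 variables — and pink appears only in seat 4's list, so seat 4 = pink.
Among the 5 still-open variables, yellow fits only seat 7 (and all 5 values in {brown, green, orange, purple, yellow} must be used), so seat 7 = yellow.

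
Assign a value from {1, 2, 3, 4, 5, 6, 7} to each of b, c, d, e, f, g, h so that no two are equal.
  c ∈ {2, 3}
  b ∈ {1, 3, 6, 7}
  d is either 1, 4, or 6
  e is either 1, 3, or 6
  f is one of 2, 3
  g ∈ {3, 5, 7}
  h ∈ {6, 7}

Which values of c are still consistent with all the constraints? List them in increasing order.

2, 3

The 7 variables draw from only 7 values {1, 2, 3, 4, 5, 6, 7}, so each is used; only d can be 4, hence d = 4.
The 6 still-open variables together cover exactly {1, 2, 3, 5, 6, 7} — 6 values for 6 variables — and 5 appears only in g's list, so g = 5.
The 2 variables c and f are confined to {2, 3}, which locks those values in; drop them from b, e.
No further eliminations apply; c can still be any of 2, 3.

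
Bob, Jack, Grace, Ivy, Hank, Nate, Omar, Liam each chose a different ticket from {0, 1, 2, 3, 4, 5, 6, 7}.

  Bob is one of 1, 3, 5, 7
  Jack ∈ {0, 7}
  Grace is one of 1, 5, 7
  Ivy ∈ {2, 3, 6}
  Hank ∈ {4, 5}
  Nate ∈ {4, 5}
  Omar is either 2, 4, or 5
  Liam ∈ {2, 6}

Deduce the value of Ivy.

Among the 8 variables, 0 fits only Jack (and all 8 values in {0, 1, 2, 3, 4, 5, 6, 7} must be used), so Jack = 0.
The 2 variables Hank and Nate are confined to {4, 5}, which locks those values in; drop them from Bob, Grace, Omar.
Omar has just one choice, so Omar = 2. Eliminate 2 elsewhere: Ivy, Liam.
Liam's domain is down to {6}, so Liam = 6. So Ivy can't be 6.
So Ivy = 3.

3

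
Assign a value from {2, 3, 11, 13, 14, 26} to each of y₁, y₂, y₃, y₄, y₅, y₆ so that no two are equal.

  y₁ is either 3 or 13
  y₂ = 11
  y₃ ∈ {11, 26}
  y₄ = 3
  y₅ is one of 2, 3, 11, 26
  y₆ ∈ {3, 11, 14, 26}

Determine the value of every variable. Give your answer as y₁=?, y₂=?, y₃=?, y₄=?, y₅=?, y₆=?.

y₂ has just one choice, so y₂ = 11. Strike 11 from y₃, y₅, y₆.
That leaves y₃ = 26. Remove 26 from y₅, y₆.
That leaves y₄ = 3. Eliminate 3 elsewhere: y₁, y₅, y₆.
That leaves y₅ = 2.
y₆ must be 14 (only option left).
That leaves y₁ = 13.

y₁=13, y₂=11, y₃=26, y₄=3, y₅=2, y₆=14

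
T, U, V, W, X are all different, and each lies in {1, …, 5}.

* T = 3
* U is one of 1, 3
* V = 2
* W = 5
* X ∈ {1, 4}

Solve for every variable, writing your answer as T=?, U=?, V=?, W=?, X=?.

T=3, U=1, V=2, W=5, X=4

T's domain is down to {3}, so T = 3. So U can't be 3.
U must be 1 (only option left). Eliminate 1 elsewhere: X.
V has just one choice, so V = 2.
That leaves W = 5.
X has just one choice, so X = 4.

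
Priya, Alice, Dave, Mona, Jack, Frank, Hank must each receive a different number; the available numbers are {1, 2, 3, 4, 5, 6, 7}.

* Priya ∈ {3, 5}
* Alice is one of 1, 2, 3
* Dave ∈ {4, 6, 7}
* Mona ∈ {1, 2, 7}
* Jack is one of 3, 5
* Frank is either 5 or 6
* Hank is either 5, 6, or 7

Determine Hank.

7

The 7 variables draw from only 7 values {1, 2, 3, 4, 5, 6, 7}, so each is used; only Dave can be 4, hence Dave = 4.
Priya and Jack between them cover only {3, 5} — a naked pair. Remove those values from Alice, Frank, Hank.
Frank must be 6 (only option left). Remove 6 from Hank.
So Hank = 7.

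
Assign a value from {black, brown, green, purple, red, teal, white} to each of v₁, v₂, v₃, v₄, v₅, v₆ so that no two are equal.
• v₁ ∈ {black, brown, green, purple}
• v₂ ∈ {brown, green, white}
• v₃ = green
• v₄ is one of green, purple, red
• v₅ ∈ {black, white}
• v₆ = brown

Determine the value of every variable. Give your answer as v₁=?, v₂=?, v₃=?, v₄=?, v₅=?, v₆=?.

v₁=purple, v₂=white, v₃=green, v₄=red, v₅=black, v₆=brown

v₃ has just one choice, so v₃ = green. Eliminate green elsewhere: v₁, v₂, v₄.
v₆ has just one choice, so v₆ = brown. Remove brown from v₁, v₂.
v₂'s domain is down to {white}, so v₂ = white. Eliminate white elsewhere: v₅.
That leaves v₅ = black. So v₁ can't be black.
That leaves v₁ = purple. Remove purple from v₄.
That leaves v₄ = red.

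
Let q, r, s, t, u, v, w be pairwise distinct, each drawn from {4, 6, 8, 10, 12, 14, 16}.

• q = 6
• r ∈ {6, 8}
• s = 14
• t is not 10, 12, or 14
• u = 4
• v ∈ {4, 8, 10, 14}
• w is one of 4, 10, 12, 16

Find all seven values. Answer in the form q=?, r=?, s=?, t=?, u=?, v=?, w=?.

q=6, r=8, s=14, t=16, u=4, v=10, w=12

q has just one choice, so q = 6. Remove 6 from r, t.
r has just one choice, so r = 8. So t, v can't be 8.
s's domain is down to {14}, so s = 14. Eliminate 14 elsewhere: v.
u's domain is down to {4}, so u = 4. Eliminate 4 elsewhere: t, v, w.
v must be 10 (only option left). Eliminate 10 elsewhere: w.
t must be 16 (only option left). So w can't be 16.
w's domain is down to {12}, so w = 12.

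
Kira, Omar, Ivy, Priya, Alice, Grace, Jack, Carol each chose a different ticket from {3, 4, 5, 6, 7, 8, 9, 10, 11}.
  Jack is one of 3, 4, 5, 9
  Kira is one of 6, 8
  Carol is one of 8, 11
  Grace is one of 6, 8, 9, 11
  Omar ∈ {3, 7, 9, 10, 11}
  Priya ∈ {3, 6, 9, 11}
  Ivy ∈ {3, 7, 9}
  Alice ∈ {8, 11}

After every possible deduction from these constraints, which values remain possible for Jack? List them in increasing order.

4, 5

Alice and Carol share exactly the 2 values {8, 11}; by pigeonhole those values go to them, so strike 8, 11 from Kira, Omar, Priya, Grace.
That leaves Kira = 6. So Priya, Grace can't be 6.
Grace has just one choice, so Grace = 9. Strike 9 from Omar, Ivy, Priya, Jack.
Priya's domain is down to {3}, so Priya = 3. Remove 3 from Omar, Ivy, Jack.
Ivy's domain is down to {7}, so Ivy = 7. Eliminate 7 elsewhere: Omar.
Omar must be 10 (only option left).
No further eliminations apply; Jack can still be any of 4, 5.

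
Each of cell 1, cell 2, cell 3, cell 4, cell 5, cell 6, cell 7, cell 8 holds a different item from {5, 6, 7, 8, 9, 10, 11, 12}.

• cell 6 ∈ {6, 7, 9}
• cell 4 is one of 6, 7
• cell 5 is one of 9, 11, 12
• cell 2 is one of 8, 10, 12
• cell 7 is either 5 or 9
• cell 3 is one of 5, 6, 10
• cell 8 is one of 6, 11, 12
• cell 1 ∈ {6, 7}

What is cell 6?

9

The 8 variables together cover exactly {5, 6, 7, 8, 9, 10, 11, 12} — 8 values for 8 variables — and 8 appears only in cell 2's list, so cell 2 = 8.
The 7 still-open variables draw from only 7 values {5, 6, 7, 9, 10, 11, 12}, so each is used; only cell 3 can be 10, hence cell 3 = 10.
Among the 6 still-open variables, 5 fits only cell 7 (and all 6 values in {5, 6, 7, 9, 11, 12} must be used), so cell 7 = 5.
cell 1 and cell 4 share exactly the 2 values {6, 7}; by pigeonhole those values go to them, so strike 6, 7 from cell 6, cell 8.
So cell 6 = 9.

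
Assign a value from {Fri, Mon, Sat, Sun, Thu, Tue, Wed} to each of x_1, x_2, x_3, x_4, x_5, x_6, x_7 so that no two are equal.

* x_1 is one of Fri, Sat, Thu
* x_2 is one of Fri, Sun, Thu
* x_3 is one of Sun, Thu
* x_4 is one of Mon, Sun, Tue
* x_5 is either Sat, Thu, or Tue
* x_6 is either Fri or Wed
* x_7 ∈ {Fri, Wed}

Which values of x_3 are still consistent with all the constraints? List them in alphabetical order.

Sun, Thu

The 7 variables together cover exactly {Fri, Mon, Sat, Sun, Thu, Tue, Wed} — 7 values for 7 variables — and Mon appears only in x_4's list, so x_4 = Mon.
The 6 still-open variables draw from only 6 values {Fri, Sat, Sun, Thu, Tue, Wed}, so each is used; only x_5 can be Tue, hence x_5 = Tue.
The 5 still-open variables draw from only 5 values {Fri, Sat, Sun, Thu, Wed}, so each is used; only x_1 can be Sat, hence x_1 = Sat.
x_6 and x_7 between them cover only {Fri, Wed} — a naked pair. Remove those values from x_2.
No further eliminations apply; x_3 can still be any of Sun, Thu.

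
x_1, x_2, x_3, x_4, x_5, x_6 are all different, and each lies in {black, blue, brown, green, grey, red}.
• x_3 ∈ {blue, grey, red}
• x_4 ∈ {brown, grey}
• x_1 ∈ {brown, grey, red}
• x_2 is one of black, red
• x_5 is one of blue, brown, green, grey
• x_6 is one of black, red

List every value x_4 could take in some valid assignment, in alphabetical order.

Among the 6 variables, green fits only x_5 (and all 6 values in {black, blue, brown, green, grey, red} must be used), so x_5 = green.
The 5 still-open variables draw from only 5 values {black, blue, brown, grey, red}, so each is used; only x_3 can be blue, hence x_3 = blue.
The 2 variables x_2 and x_6 are confined to {black, red}, which locks those values in; drop them from x_1.
No further eliminations apply; x_4 can still be any of brown, grey.

brown, grey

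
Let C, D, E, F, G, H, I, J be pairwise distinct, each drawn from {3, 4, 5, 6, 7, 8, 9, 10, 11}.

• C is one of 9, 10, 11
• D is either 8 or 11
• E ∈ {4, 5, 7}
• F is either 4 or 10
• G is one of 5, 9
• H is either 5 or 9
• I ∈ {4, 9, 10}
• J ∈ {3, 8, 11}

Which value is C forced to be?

The 8 variables together cover exactly {3, 4, 5, 7, 8, 9, 10, 11} — 8 values for 8 variables — and 3 appears only in J's list, so J = 3.
The 7 still-open variables together cover exactly {4, 5, 7, 8, 9, 10, 11} — 7 values for 7 variables — and 7 appears only in E's list, so E = 7.
Among the 6 still-open variables, 8 fits only D (and all 6 values in {4, 5, 8, 9, 10, 11} must be used), so D = 8.
Among the 5 still-open variables, 11 fits only C (and all 5 values in {4, 5, 9, 10, 11} must be used), so C = 11.

11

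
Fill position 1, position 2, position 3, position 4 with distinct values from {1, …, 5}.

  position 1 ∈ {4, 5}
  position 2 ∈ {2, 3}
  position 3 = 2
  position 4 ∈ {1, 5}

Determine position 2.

position 3's domain is down to {2}, so position 3 = 2. Eliminate 2 elsewhere: position 2.
So position 2 = 3.

3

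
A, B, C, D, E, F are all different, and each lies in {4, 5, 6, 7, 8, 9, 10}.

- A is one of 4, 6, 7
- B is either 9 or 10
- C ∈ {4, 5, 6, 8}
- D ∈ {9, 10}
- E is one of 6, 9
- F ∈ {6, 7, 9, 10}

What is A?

The 2 variables B and D are confined to {9, 10}, which locks those values in; drop them from E, F.
That leaves E = 6. Strike 6 from A, C, F.
That leaves F = 7. Eliminate 7 elsewhere: A.
So A = 4.

4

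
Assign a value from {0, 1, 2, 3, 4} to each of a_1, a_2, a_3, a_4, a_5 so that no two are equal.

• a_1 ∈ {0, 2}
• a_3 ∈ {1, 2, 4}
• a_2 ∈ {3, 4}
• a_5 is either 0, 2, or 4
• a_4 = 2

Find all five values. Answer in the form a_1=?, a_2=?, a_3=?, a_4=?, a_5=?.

a_1=0, a_2=3, a_3=1, a_4=2, a_5=4

a_4 must be 2 (only option left). Remove 2 from a_1, a_3, a_5.
a_1's domain is down to {0}, so a_1 = 0. Eliminate 0 elsewhere: a_5.
a_5's domain is down to {4}, so a_5 = 4. So a_2, a_3 can't be 4.
a_2 must be 3 (only option left).
a_3's domain is down to {1}, so a_3 = 1.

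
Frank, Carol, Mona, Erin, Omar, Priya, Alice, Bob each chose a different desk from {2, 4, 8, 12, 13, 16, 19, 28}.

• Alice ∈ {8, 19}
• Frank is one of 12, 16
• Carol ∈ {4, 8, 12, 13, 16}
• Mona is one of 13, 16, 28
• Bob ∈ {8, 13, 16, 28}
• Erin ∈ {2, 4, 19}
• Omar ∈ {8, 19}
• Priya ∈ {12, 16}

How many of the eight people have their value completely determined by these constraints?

2

The 8 variables draw from only 8 values {2, 4, 8, 12, 13, 16, 19, 28}, so each is used; only Erin can be 2, hence Erin = 2.
The 7 still-open variables together cover exactly {4, 8, 12, 13, 16, 19, 28} — 7 values for 7 variables — and 4 appears only in Carol's list, so Carol = 4.
Frank and Priya share exactly the 2 values {12, 16}; by pigeonhole those values go to them, so strike 12, 16 from Mona, Bob.
The 2 variables Omar and Alice are confined to {8, 19}, which locks those values in; drop them from Bob.
Determined: Carol=4, Erin=2. The other people each still have more than one consistent value. That makes 2.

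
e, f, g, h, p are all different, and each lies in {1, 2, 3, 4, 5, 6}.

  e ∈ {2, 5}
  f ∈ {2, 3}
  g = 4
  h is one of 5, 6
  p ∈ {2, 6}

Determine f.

3

g's domain is down to {4}, so g = 4.
The 4 still-open variables together cover exactly {2, 3, 5, 6} — 4 values for 4 variables — and 3 appears only in f's list, so f = 3.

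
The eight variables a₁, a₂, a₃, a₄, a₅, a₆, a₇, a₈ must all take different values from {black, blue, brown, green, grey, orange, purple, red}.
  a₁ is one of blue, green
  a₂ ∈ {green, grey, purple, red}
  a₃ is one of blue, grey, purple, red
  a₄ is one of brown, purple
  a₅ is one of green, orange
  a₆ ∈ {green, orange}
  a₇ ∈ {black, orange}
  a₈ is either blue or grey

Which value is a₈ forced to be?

grey

The 8 variables draw from only 8 values {black, blue, brown, green, grey, orange, purple, red}, so each is used; only a₇ can be black, hence a₇ = black.
Among the 7 still-open variables, brown fits only a₄ (and all 7 values in {blue, brown, green, grey, orange, purple, red} must be used), so a₄ = brown.
a₅ and a₆ between them cover only {green, orange} — a naked pair. Remove those values from a₁, a₂.
a₁ must be blue (only option left). So a₃, a₈ can't be blue.
So a₈ = grey.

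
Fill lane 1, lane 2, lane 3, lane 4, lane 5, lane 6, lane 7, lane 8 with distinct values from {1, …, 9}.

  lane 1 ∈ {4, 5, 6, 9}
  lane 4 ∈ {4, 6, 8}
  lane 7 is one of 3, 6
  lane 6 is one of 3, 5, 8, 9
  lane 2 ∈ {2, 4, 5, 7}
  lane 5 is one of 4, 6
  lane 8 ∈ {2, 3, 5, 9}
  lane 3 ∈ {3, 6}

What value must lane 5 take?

4

The 8 variables together cover exactly {2, 3, 4, 5, 6, 7, 8, 9} — 8 values for 8 variables — and 7 appears only in lane 2's list, so lane 2 = 7.
Among the 7 still-open variables, 2 fits only lane 8 (and all 7 values in {2, 3, 4, 5, 6, 8, 9} must be used), so lane 8 = 2.
lane 3 and lane 7 share exactly the 2 values {3, 6}; by pigeonhole those values go to them, so strike 3, 6 from lane 1, lane 4, lane 5, lane 6.
So lane 5 = 4.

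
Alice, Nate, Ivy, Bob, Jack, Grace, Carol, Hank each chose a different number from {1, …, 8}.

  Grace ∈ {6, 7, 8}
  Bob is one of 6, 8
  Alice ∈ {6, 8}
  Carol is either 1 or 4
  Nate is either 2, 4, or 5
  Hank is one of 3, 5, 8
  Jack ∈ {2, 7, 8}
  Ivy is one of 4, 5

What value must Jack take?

Among the 8 variables, 1 fits only Carol (and all 8 values in {1, 2, 3, 4, 5, 6, 7, 8} must be used), so Carol = 1.
The 7 still-open variables draw from only 7 values {2, 3, 4, 5, 6, 7, 8}, so each is used; only Hank can be 3, hence Hank = 3.
Alice and Bob between them cover only {6, 8} — a naked pair. Remove those values from Jack, Grace.
Grace's domain is down to {7}, so Grace = 7. Strike 7 from Jack.
So Jack = 2.

2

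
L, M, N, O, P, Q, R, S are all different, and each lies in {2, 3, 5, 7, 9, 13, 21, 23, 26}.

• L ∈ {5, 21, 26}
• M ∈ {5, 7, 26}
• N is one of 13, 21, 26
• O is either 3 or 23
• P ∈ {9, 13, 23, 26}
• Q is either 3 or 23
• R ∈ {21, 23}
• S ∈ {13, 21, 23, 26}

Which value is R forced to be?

21

The 8 variables draw from only 8 values {3, 5, 7, 9, 13, 21, 23, 26}, so each is used; only M can be 7, hence M = 7.
The 7 still-open variables draw from only 7 values {3, 5, 9, 13, 21, 23, 26}, so each is used; only L can be 5, hence L = 5.
The 6 still-open variables draw from only 6 values {3, 9, 13, 21, 23, 26}, so each is used; only P can be 9, hence P = 9.
O and Q share exactly the 2 values {3, 23}; by pigeonhole those values go to them, so strike 3, 23 from R, S.
So R = 21.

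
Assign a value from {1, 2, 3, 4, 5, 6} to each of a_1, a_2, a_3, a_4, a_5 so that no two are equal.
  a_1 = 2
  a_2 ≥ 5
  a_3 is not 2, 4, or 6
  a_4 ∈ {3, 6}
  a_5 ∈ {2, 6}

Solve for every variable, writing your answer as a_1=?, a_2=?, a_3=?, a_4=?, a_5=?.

a_1=2, a_2=5, a_3=1, a_4=3, a_5=6

a_1 has just one choice, so a_1 = 2. So a_5 can't be 2.
a_5 must be 6 (only option left). So a_2, a_4 can't be 6.
a_2 has just one choice, so a_2 = 5. Strike 5 from a_3.
That leaves a_4 = 3. Strike 3 from a_3.
a_3 must be 1 (only option left).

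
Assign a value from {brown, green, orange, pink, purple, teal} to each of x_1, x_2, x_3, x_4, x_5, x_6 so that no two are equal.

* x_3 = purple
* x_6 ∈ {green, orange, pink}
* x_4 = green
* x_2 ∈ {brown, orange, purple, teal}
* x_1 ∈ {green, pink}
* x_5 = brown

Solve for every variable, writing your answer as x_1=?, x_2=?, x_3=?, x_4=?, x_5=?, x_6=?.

x_1=pink, x_2=teal, x_3=purple, x_4=green, x_5=brown, x_6=orange

x_3's domain is down to {purple}, so x_3 = purple. Eliminate purple elsewhere: x_2.
That leaves x_4 = green. Remove green from x_1, x_6.
x_5's domain is down to {brown}, so x_5 = brown. Eliminate brown elsewhere: x_2.
x_1's domain is down to {pink}, so x_1 = pink. Eliminate pink elsewhere: x_6.
That leaves x_6 = orange. Eliminate orange elsewhere: x_2.
x_2's domain is down to {teal}, so x_2 = teal.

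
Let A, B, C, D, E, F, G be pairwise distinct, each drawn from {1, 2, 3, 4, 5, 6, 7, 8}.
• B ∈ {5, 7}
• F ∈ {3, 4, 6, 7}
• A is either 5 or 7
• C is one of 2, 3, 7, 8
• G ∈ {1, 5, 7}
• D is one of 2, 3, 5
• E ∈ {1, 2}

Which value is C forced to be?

8

A and B between them cover only {5, 7} — a naked pair. Remove those values from C, D, F, G.
That leaves G = 1. So E can't be 1.
That leaves E = 2. Eliminate 2 elsewhere: C, D.
That leaves D = 3. Remove 3 from C, F.
So C = 8.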